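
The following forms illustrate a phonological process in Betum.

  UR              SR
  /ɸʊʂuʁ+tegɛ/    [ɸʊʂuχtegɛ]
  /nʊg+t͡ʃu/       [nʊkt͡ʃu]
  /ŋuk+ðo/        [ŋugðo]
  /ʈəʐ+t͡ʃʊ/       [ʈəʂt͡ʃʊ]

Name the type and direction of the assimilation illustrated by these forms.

regressive voicing assimilation

Comparing underlying and surface forms, /ʁ/ → [χ] is the alternation; the neighbouring /t/ is constant.
The change voiced → voiceless matches the voicing of the following /t/, identifying this as voicing assimilation.
Place and manner are unchanged, so the assimilation is partial, not total.
The other alternating forms pattern the same way: /g/ → [k] before /t͡ʃ/ (voiced → voiceless, matching voiceless); /k/ → [g] before /ð/ (voiceless → voiced, matching voiced); /ʐ/ → [ʂ] before /t͡ʃ/ (voiced → voiceless, matching voiceless) — only voicing changes, and always toward the following segment.
The trigger is the following segment, so the direction is regressive (anticipatory).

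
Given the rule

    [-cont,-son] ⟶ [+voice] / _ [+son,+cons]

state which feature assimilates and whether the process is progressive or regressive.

regressive voicing assimilation

The target ([-cont,-son], stops) acquires [+voice] next to a sonorant consonant ([+son,+cons]) — it takes on the voicing of its neighbour, so the feature that spreads is voicing.
The conditioning segment sits to the right of the focus bar, meaning the trigger follows the segment that changes — regressive assimilation.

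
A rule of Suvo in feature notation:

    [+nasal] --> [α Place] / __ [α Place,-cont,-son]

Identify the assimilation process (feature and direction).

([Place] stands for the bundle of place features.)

regressive place assimilation

The shared variable α links the value of the place features (abbreviated [Place]) on the target to the same value on the neighbouring segment, so place is the feature that assimilates.
Since the environment is written after the underscore, the trigger follows the target; the direction is regressive.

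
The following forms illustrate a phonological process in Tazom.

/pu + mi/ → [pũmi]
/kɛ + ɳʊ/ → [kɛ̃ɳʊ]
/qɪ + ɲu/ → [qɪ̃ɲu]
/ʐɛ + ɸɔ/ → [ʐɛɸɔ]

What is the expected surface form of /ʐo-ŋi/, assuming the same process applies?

The data show regressive nasality assimilation (vowel nasalisation): /u/ → [ũ] before /m/; /ɛ/ → [ɛ̃] before /ɳ/; /ɪ/ → [ɪ̃] before /ɲ/ — a vowel is nasalised by an immediately following nasal consonant.
No change occurs in [ʐɛɸɔ] because the vowel at the boundary is adjacent to an oral consonant, not a nasal (/ɛ/ next to /ɸ/).
/o/ sits next to the nasal /ŋ/ and is therefore nasalised to [õ].

[ʐõŋi]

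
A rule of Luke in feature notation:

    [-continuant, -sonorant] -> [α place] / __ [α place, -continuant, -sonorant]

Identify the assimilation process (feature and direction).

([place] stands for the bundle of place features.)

The shared variable α links the value of the place features (abbreviated [place]) on the target to the same value on the neighbouring segment, so place is the feature that assimilates.
The conditioning segment sits to the right of the focus bar, meaning the trigger follows the segment that changes — regressive assimilation.

regressive place assimilation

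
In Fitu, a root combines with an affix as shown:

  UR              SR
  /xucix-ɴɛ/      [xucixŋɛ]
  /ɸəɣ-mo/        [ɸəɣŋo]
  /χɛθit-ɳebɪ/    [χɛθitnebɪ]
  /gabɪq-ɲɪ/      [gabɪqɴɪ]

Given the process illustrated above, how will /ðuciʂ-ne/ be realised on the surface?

[ðuciʂɳe]

The data show progressive place assimilation: /ɴ/ → [ŋ] after /x/; /m/ → [ŋ] after /ɣ/; /ɳ/ → [n] after /t/; /ɲ/ → [ɴ] after /q/. In each pair only place changes, matching the preceding consonant, while manner and voice stay constant.
The rule targets /n/ (voiced alveolar nasal), which sits after the trigger /ʂ/ (retroflex).
A voiced retroflex nasal is [ɳ], so the surface segment is [ɳ].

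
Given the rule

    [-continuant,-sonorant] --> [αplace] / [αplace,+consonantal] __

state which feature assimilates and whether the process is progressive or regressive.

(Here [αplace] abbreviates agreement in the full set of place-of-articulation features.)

progressive place assimilation

The rule copies the place features (abbreviated [place]) from the environment onto the target, so the assimilating feature is place.
Since the environment is written before the underscore, the trigger precedes the target; the direction is progressive.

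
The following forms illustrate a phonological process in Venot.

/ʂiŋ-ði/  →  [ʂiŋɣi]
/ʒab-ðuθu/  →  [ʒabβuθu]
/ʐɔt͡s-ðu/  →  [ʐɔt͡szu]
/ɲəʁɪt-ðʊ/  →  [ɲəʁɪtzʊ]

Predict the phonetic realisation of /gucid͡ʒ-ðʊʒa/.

[gucid͡ʒʒʊʒa]

The data show progressive place assimilation: /ð/ → [ɣ] after /ŋ/; /ð/ → [β] after /b/; /ð/ → [z] after /t͡s/; /ð/ → [z] after /t/. In each pair only place changes, matching the preceding consonant, while manner and voice stay constant.
The rule targets /ð/ (voiced dental fricative), which sits after the trigger /d͡ʒ/ (postalveolar).
A voiced postalveolar fricative is [ʒ], so the surface segment is [ʒ].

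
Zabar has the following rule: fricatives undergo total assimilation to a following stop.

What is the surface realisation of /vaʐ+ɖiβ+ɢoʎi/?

[vaɖɖiɢɢoʎi]

/ʐ/ is the segment targeted by the rule; it sits immediately before /ɖ/, so it assimilates completely and surfaces as [ɖ].
The same rule applies at the second boundary: /β/ → [ɢ] next to /ɢ/.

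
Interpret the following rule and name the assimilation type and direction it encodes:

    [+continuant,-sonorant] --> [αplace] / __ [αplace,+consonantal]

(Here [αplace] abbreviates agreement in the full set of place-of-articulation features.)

regressive place assimilation

The shared variable α links the value of the place features (abbreviated [place]) on the target to the same value on the neighbouring segment, so place is the feature that assimilates.
Since the environment is written after the underscore, the trigger follows the target; the direction is regressive.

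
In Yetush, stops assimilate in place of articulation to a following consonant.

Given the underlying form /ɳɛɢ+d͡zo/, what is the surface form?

[ɳɛdd͡zo]

/ɢ/ is a voiced uvular stop. The following trigger /d͡z/ is alveolar, so /ɢ/ must become alveolar as well.
A voiced alveolar stop is [d], so the surface segment is [d].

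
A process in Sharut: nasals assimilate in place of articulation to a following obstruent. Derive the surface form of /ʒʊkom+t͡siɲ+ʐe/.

/m/ is a voiced bilabial nasal. The following trigger /t͡s/ is alveolar, so /m/ must become alveolar as well.
Changing only its place to alveolar gives [n] — the voiced alveolar nasal.
The same rule applies at the second boundary: /ɲ/ → [ɳ] next to /ʐ/.

[ʒʊkont͡siɳʐe]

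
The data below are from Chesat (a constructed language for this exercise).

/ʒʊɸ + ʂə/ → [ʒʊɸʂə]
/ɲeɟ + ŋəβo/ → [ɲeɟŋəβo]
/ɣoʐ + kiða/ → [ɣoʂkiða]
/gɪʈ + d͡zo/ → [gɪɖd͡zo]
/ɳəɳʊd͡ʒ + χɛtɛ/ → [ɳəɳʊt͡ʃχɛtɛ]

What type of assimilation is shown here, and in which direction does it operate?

The segment that alternates is /ʐ/, which surfaces as [ʂ] when adjacent to /k/.
/ʐ/ is voiced while /k/ is voiceless; the output [ʂ] is voiceless, matching the trigger — so the feature that spreads is voicing.
Place and manner are unchanged, so the assimilation is partial, not total.
The other alternating forms pattern the same way: /ʈ/ → [ɖ] before /d͡z/ (voiceless → voiced, matching voiced); /d͡ʒ/ → [t͡ʃ] before /χ/ (voiced → voiceless, matching voiceless) — only voicing changes, and always toward the following segment.
No alternation appears in [ʒʊɸʂə], [ɲeɟŋəβo]: there the adjacent consonants already agree in voicing (/ɸ/ and /ʂ/ are both voiceless; /ɟ/ and /ŋ/ are both voiced), so these forms are consistent with the same rule.
Since the segment that changes precedes the conditioning segment, the assimilation is regressive.

regressive voicing assimilation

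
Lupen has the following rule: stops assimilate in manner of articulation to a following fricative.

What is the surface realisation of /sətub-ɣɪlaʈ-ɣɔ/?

[sətuβɣɪlaʂɣɔ]

/b/ is a voiced bilabial stop. The following trigger /ɣ/ is a fricative, so /b/ must become a fricative as well.
A voiced bilabial fricative is [β], so the surface segment is [β].
At the second juncture, /ʈ/ likewise becomes [ʂ] adjacent to /ɣ/.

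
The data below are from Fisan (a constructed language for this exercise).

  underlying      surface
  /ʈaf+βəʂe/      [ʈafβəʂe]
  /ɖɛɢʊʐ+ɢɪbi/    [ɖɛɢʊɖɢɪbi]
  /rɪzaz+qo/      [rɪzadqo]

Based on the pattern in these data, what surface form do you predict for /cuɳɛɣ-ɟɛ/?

[cuɳɛgɟɛ]

The data show regressive manner assimilation: /ʐ/ → [ɖ] before /ɢ/; /z/ → [d] before /q/. In each pair only manner changes, matching the following consonant, while place and voice stay constant.
Nothing changes in [ʈafβəʂe]: there the adjacent consonants already agree in manner (/f/ and /β/ are both fricatives), so this form is consistent with the same rule.
The rule targets /ɣ/ (voiced velar fricative), which sits before the trigger /ɟ/ (stop).
Changing only its manner to stop gives [g] — the voiced velar stop.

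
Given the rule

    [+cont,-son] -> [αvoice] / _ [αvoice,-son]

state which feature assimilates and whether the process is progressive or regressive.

The rule copies [voice] from the environment onto the target, so the assimilating feature is voicing.
The conditioning segment sits to the right of the focus bar, meaning the trigger follows the segment that changes — regressive assimilation.

regressive voicing assimilation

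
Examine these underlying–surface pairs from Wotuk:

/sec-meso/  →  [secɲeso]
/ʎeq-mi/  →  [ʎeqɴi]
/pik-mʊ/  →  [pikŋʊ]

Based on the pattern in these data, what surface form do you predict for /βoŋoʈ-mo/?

The data show progressive place assimilation: /m/ → [ɲ] after /c/; /m/ → [ɴ] after /q/; /m/ → [ŋ] after /k/. In each pair only place changes, matching the preceding consonant, while manner and voice stay constant.
/m/ is a voiced bilabial nasal. The preceding trigger /ʈ/ is retroflex, so /m/ must become retroflex as well.
Changing only its place to retroflex gives [ɳ] — the voiced retroflex nasal.

[βoŋoʈɳo]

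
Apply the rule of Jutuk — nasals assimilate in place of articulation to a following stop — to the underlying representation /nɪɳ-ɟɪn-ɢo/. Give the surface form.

/ɳ/ is a voiced retroflex nasal. The following trigger /ɟ/ is palatal, so /ɳ/ must become palatal as well.
A voiced palatal nasal is [ɲ], so the surface segment is [ɲ].
At the second juncture, /n/ likewise becomes [ɴ] adjacent to /ɢ/.

[nɪɲɟɪɴɢo]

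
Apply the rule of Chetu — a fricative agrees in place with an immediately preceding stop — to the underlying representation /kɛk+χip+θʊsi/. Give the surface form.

[kɛkxipɸʊsi]

/χ/ is a voiceless uvular fricative. The preceding trigger /k/ is velar, so /χ/ must become velar as well.
The voiceless velar fricative is [x], so /χ/ → [x].
At the second juncture, /θ/ likewise becomes [ɸ] adjacent to /p/.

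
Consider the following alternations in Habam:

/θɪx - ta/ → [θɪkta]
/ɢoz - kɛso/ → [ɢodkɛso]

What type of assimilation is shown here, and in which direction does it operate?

Comparing underlying and surface forms, /x/ → [k] is the alternation; the neighbouring /t/ is constant.
/x/ is a fricative while /t/ is a stop; the output [k] is a stop, matching the trigger — so the feature that spreads is manner.
Place and voice are unchanged, so the assimilation is partial, not total.
The other alternating form patterns the same way: /z/ → [d] before /k/ (fricative → stop, matching a stop) — only manner changes, and always toward the following segment.
The trigger is the following segment, so the direction is regressive (anticipatory).

regressive manner assimilation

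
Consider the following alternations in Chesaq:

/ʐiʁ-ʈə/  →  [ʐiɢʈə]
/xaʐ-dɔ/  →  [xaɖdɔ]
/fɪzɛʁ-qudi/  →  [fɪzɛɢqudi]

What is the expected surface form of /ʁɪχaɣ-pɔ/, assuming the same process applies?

[ʁɪχagpɔ]

The data show regressive manner assimilation: /ʁ/ → [ɢ] before /ʈ/; /ʐ/ → [ɖ] before /d/; /ʁ/ → [ɢ] before /q/. In each pair only manner changes, matching the following consonant, while place and voice stay constant.
/ɣ/ is a voiced velar fricative. The following trigger /p/ is a stop, so /ɣ/ must become a stop as well.
Changing only its manner to stop gives [g] — the voiced velar stop.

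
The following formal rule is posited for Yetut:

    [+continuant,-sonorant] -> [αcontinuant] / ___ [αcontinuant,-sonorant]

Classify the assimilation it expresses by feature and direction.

The rule copies [continuant] (continuancy) from the environment onto the target fricatives; since [±continuant] encodes the stop/fricative manner contrast, the assimilating dimension is manner.
Since the environment is written after the underscore, the trigger follows the target; the direction is regressive.

regressive manner assimilation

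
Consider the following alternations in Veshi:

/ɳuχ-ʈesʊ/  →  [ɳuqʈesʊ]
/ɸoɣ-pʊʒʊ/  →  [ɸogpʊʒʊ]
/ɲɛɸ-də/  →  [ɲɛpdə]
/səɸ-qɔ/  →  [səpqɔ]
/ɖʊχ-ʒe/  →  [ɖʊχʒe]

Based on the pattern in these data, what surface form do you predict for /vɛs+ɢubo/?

[vɛtɢubo]

The data show regressive manner assimilation: /χ/ → [q] before /ʈ/; /ɣ/ → [g] before /p/; /ɸ/ → [p] before /d/; /ɸ/ → [p] before /q/. In each pair only manner changes, matching the following consonant, while place and voice stay constant.
Nothing changes in [ɖʊχʒe]: there the adjacent consonants already agree in manner (/χ/ and /ʒ/ are both fricatives), so this form is consistent with the same rule.
/s/ is a voiceless alveolar fricative. The following trigger /ɢ/ is a stop, so /s/ must become a stop as well.
The voiceless alveolar stop is [t], so /s/ → [t].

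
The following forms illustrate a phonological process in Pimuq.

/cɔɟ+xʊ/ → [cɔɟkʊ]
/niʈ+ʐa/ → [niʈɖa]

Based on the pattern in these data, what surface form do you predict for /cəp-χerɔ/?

The data show progressive manner assimilation: /x/ → [k] after /ɟ/; /ʐ/ → [ɖ] after /ʈ/. In each pair only manner changes, matching the preceding consonant, while place and voice stay constant.
The rule targets /χ/ (voiceless uvular fricative), which sits after the trigger /p/ (stop).
A voiceless uvular stop is [q], so the surface segment is [q].

[cəpqerɔ]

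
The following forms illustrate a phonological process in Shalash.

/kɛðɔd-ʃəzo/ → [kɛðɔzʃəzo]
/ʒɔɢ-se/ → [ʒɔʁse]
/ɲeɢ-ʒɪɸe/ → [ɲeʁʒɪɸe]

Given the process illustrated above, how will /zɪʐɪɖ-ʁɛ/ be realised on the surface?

The data show regressive manner assimilation: /d/ → [z] before /ʃ/; /ɢ/ → [ʁ] before /s/; /ɢ/ → [ʁ] before /ʒ/. In each pair only manner changes, matching the following consonant, while place and voice stay constant.
/ɖ/ is a voiced retroflex stop. The following trigger /ʁ/ is a fricative, so /ɖ/ must become a fricative as well.
A voiced retroflex fricative is [ʐ], so the surface segment is [ʐ].

[zɪʐɪʐʁɛ]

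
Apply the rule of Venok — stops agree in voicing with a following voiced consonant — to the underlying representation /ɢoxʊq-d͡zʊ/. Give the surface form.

/q/ is a voiceless uvular stop. The following trigger /d͡z/ is voiced, so /q/ must become voiced as well.
The voiced uvular stop is [ɢ], so /q/ → [ɢ].

[ɢoxʊɢd͡zʊ]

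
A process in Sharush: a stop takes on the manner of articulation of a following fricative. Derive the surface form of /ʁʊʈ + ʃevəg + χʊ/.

/ʈ/ is a voiceless retroflex stop. The following trigger /ʃ/ is a fricative, so /ʈ/ must become a fricative as well.
The voiceless retroflex fricative is [ʂ], so /ʈ/ → [ʂ].
The same rule applies at the second boundary: /g/ → [ɣ] next to /χ/.

[ʁʊʂʃevəɣχʊ]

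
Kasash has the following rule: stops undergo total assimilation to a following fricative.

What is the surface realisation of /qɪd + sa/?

[qɪssa]

/d/ is the segment targeted by the rule; it sits immediately before /s/, so it assimilates completely and surfaces as [s].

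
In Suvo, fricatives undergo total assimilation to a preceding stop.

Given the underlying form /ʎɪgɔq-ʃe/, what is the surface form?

[ʎɪgɔqqe]

/ʃ/ is the segment targeted by the rule; it sits immediately after /q/, so it assimilates completely and surfaces as [q].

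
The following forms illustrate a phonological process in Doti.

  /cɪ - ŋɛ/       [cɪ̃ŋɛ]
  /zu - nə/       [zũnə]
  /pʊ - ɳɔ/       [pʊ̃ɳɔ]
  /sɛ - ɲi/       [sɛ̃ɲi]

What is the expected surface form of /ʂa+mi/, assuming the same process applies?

The data show regressive nasality assimilation (vowel nasalisation): /ɪ/ → [ɪ̃] before /ŋ/; /u/ → [ũ] before /n/; /ʊ/ → [ʊ̃] before /ɳ/; /ɛ/ → [ɛ̃] before /ɲ/ — a vowel is nasalised by an immediately following nasal consonant.
/a/ sits next to the nasal /m/ and is therefore nasalised to [ã].

[ʂãmi]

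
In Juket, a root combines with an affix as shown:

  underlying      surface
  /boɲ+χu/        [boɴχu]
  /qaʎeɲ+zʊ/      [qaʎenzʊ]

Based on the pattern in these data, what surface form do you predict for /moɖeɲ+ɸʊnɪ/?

[moɖemɸʊnɪ]

The data show regressive place assimilation: /ɲ/ → [ɴ] before /χ/; /ɲ/ → [n] before /z/. In each pair only place changes, matching the following consonant, while manner and voice stay constant.
/ɲ/ is a voiced palatal nasal. The following trigger /ɸ/ is bilabial, so /ɲ/ must become bilabial as well.
Changing only its place to bilabial gives [m] — the voiced bilabial nasal.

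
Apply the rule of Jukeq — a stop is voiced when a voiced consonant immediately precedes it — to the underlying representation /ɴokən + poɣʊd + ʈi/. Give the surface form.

/p/ is a voiceless bilabial stop. The preceding trigger /n/ is voiced, so /p/ must become voiced as well.
The voiced bilabial stop is [b], so /p/ → [b].
The same rule applies at the second boundary: /ʈ/ → [ɖ] next to /d/.

[ɴokənboɣʊdɖi]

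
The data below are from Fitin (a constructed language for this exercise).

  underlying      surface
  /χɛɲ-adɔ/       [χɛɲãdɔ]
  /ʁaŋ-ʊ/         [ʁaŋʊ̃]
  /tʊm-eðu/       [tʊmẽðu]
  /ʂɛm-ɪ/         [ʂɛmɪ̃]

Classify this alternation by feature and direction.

The vowel /a/ surfaces as nasalised [ã] next to the preceding nasal /ɲ/ — it has acquired the [+nasal] feature of its neighbour.
The other forms show the same pattern: /ʊ/ → [ʊ̃] after /ŋ/; /e/ → [ẽ] after /m/; /ɪ/ → [ɪ̃] after /m/ — each time a vowel is nasalised next to a preceding nasal.
Because the conditioning nasal is to the left of the vowel that changes, the process is progressive (perseverative).

progressive nasality assimilation (vowel nasalisation)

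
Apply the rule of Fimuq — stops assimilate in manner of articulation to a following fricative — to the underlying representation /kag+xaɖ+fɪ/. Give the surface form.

The rule targets /g/ (voiced velar stop), which sits before the trigger /x/ (fricative).
Changing only its manner to fricative gives [ɣ] — the voiced velar fricative.
At the second juncture, /ɖ/ likewise becomes [ʐ] adjacent to /f/.

[kaɣxaʐfɪ]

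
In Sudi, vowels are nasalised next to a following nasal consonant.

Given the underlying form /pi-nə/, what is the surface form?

The vowel /i/ is adjacent to the following nasal /n/, so it acquires [+nasal] and surfaces as [ĩ].

[pĩnə]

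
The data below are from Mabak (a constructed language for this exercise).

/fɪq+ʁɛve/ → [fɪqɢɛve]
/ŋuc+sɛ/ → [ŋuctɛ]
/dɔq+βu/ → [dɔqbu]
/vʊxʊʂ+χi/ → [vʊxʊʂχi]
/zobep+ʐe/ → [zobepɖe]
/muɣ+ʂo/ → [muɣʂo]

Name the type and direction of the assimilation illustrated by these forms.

progressive manner assimilation

The segment that alternates is /ʁ/, which surfaces as [ɢ] when adjacent to /q/.
/ʁ/ is a fricative while /q/ is a stop; the output [ɢ] is a stop, matching the trigger — so the feature that spreads is manner.
Place and voice are unchanged, so the assimilation is partial, not total.
The same holds elsewhere in the data: /s/ → [t] after /c/ (fricative → stop, matching a stop); /β/ → [b] after /q/ (fricative → stop, matching a stop); /ʐ/ → [ɖ] after /p/ (fricative → stop, matching a stop) — only manner changes, and always toward the preceding segment.
No alternation appears in [vʊxʊʂχi], [muɣʂo]: there the adjacent consonants already agree in manner (/χ/ and /ʂ/ are both fricatives; /ʂ/ and /ɣ/ are both fricatives), so these forms are consistent with the same rule.
The trigger is the preceding segment, so the direction is progressive (perseverative).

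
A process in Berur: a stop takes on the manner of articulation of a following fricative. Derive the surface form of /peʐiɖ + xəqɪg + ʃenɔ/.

The rule targets /ɖ/ (voiced retroflex stop), which sits before the trigger /x/ (fricative).
The voiced retroflex fricative is [ʐ], so /ɖ/ → [ʐ].
At the second juncture, /g/ likewise becomes [ɣ] adjacent to /ʃ/.

[peʐiʐxəqɪɣʃenɔ]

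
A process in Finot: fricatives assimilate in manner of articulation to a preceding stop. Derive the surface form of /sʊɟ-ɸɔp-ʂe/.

/ɸ/ is a voiceless bilabial fricative. The preceding trigger /ɟ/ is a stop, so /ɸ/ must become a stop as well.
A voiceless bilabial stop is [p], so the surface segment is [p].
At the second juncture, /ʂ/ likewise becomes [ʈ] adjacent to /p/.

[sʊɟpɔpʈe]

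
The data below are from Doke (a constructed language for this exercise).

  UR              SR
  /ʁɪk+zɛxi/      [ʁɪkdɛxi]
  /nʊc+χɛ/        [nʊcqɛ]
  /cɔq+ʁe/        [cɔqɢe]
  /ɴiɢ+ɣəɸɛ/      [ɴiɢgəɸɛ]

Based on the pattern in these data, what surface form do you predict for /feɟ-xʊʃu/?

[feɟkʊʃu]

The data show progressive manner assimilation: /z/ → [d] after /k/; /χ/ → [q] after /c/; /ʁ/ → [ɢ] after /q/; /ɣ/ → [g] after /ɢ/. In each pair only manner changes, matching the preceding consonant, while place and voice stay constant.
The rule targets /x/ (voiceless velar fricative), which sits after the trigger /ɟ/ (stop).
The voiceless velar stop is [k], so /x/ → [k].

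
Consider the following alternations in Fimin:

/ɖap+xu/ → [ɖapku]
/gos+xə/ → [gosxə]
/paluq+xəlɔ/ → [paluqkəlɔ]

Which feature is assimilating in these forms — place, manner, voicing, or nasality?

Comparing underlying and surface forms, /x/ → [k] is the alternation; the neighbouring /p/ is constant.
/x/ is a fricative while /p/ is a stop; the output [k] is a stop, matching the trigger — so the feature that spreads is manner.
Checking the remaining alternation: /x/ → [k] after /q/ (fricative → stop, matching a stop) — only manner changes, and always toward the preceding segment.
Nothing changes in [gosxə]: there the adjacent consonants already agree in manner (/x/ and /s/ are both fricatives), so this form is consistent with the same rule.

manner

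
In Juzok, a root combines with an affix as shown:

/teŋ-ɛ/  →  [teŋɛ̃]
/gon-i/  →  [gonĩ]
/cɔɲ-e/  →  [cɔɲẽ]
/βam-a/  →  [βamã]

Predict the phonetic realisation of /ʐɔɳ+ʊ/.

The data show progressive nasality assimilation (vowel nasalisation): /ɛ/ → [ɛ̃] after /ŋ/; /i/ → [ĩ] after /n/; /e/ → [ẽ] after /ɲ/; /a/ → [ã] after /m/ — a vowel is nasalised by an immediately preceding nasal consonant.
The vowel /ʊ/ is adjacent to the preceding nasal /ɳ/, so it acquires [+nasal] and surfaces as [ʊ̃].

[ʐɔɳʊ̃]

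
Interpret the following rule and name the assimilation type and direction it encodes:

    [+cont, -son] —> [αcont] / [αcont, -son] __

progressive manner assimilation

The shared variable α links the value of [cont] on the target to that of the neighbouring obstruent. [cont] distinguishes stops from fricatives — a manner-of-articulation feature — so this is manner assimilation.
Since the environment is written before the underscore, the trigger precedes the target; the direction is progressive.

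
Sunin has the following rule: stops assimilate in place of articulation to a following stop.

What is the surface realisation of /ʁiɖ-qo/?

The rule targets /ɖ/ (voiced retroflex stop), which sits before the trigger /q/ (uvular).
The voiced uvular stop is [ɢ], so /ɖ/ → [ɢ].

[ʁiɢqo]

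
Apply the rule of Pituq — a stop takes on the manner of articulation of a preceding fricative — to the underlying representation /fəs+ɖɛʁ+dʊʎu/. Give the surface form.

[fəsʐɛʁzʊʎu]

/ɖ/ is a voiced retroflex stop. The preceding trigger /s/ is a fricative, so /ɖ/ must become a fricative as well.
A voiced retroflex fricative is [ʐ], so the surface segment is [ʐ].
At the second juncture, /d/ likewise becomes [z] adjacent to /ʁ/.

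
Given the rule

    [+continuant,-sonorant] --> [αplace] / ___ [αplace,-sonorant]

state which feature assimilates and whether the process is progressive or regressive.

The shared variable α links the value of the place features (abbreviated [place]) on the target to the same value on the neighbouring segment, so place is the feature that assimilates.
Since the environment is written after the underscore, the trigger follows the target; the direction is regressive.

regressive place assimilation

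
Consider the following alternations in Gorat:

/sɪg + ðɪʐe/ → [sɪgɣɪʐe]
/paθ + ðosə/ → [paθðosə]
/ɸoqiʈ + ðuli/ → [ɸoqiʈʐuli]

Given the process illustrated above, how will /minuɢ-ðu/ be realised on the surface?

[minuɢʁu]

The data show progressive place assimilation: /ð/ → [ɣ] after /g/; /ð/ → [ʐ] after /ʈ/. In each pair only place changes, matching the preceding consonant, while manner and voice stay constant.
Nothing changes in [paθðosə]: there the adjacent consonants already agree in place (/ð/ and /θ/ are both dental), so this form is consistent with the same rule.
The rule targets /ð/ (voiced dental fricative), which sits after the trigger /ɢ/ (uvular).
The voiced uvular fricative is [ʁ], so /ð/ → [ʁ].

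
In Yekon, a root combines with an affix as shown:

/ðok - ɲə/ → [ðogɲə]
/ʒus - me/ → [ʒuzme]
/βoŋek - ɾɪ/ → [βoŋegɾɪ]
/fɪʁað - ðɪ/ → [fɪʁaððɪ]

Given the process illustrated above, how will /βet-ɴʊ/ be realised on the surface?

[βedɴʊ]

The data show regressive voicing assimilation: /k/ → [g] before /ɲ/; /s/ → [z] before /m/; /k/ → [g] before /ɾ/. In each pair only voicing changes, matching the following consonant, while place and manner stay constant.
Nothing changes in [fɪʁaððɪ]: there the adjacent consonants already agree in voicing (/ð/ and /ð/ are both voiced), so this form is consistent with the same rule.
/t/ is a voiceless alveolar stop. The following trigger /ɴ/ is voiced, so /t/ must become voiced as well.
Changing only its voicing to voiced gives [d] — the voiced alveolar stop.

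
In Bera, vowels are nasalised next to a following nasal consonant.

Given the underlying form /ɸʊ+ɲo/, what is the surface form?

[ɸʊ̃ɲo]

The vowel /ʊ/ is adjacent to the following nasal /ɲ/, so it acquires [+nasal] and surfaces as [ʊ̃].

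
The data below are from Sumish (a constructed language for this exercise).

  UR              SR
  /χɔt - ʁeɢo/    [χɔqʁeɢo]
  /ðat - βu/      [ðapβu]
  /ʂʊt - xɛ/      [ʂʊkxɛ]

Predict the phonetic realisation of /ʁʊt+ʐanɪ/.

[ʁʊʈʐanɪ]

The data show regressive place assimilation: /t/ → [q] before /ʁ/; /t/ → [p] before /β/; /t/ → [k] before /x/. In each pair only place changes, matching the following consonant, while manner and voice stay constant.
The rule targets /t/ (voiceless alveolar stop), which sits before the trigger /ʐ/ (retroflex).
A voiceless retroflex stop is [ʈ], so the surface segment is [ʈ].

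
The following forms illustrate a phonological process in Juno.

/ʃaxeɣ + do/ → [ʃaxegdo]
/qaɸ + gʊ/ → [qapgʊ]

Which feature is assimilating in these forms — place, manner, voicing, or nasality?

manner

Underlying /ɣ/ is realised as [g] next to /d/; /d/ itself does not change.
The change fricative → stop matches the manner of the following /d/, identifying this as manner assimilation.
Checking the remaining alternation: /ɸ/ → [p] before /g/ (fricative → stop, matching a stop) — only manner changes, and always toward the following segment.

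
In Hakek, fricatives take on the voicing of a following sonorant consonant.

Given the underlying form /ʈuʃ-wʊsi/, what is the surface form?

The rule targets /ʃ/ (voiceless postalveolar fricative), which sits before the trigger /w/ (voiced).
The voiced postalveolar fricative is [ʒ], so /ʃ/ → [ʒ].

[ʈuʒwʊsi]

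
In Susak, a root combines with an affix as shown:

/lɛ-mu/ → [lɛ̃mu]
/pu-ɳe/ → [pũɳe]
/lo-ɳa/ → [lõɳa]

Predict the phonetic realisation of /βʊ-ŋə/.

The data show regressive nasality assimilation (vowel nasalisation): /ɛ/ → [ɛ̃] before /m/; /u/ → [ũ] before /ɳ/; /o/ → [õ] before /ɳ/ — a vowel is nasalised by an immediately following nasal consonant.
The vowel /ʊ/ is adjacent to the following nasal /ŋ/, so it acquires [+nasal] and surfaces as [ʊ̃].

[βʊ̃ŋə]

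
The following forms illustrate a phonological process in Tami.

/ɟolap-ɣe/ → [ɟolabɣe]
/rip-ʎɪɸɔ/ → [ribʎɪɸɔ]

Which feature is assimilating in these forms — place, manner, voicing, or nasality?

Comparing underlying and surface forms, /p/ → [b] is the alternation; the neighbouring /ɣ/ is constant.
The change voiceless → voiced matches the voicing of the following /ɣ/, identifying this as voicing assimilation.
The other alternating form patterns the same way: /p/ → [b] before /ʎ/ (voiceless → voiced, matching voiced) — only voicing changes, and always toward the following segment.

voicing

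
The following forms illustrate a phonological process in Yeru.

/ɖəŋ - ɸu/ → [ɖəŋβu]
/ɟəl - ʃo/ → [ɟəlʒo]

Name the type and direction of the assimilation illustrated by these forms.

Underlying /ɸ/ is realised as [β] next to /ŋ/; /ŋ/ itself does not change.
/ɸ/ is voiceless while /ŋ/ is voiced; the output [β] is voiced, matching the trigger — so the feature that spreads is voicing.
Place and manner are unchanged, so the assimilation is partial, not total.
The same holds elsewhere in the data: /ʃ/ → [ʒ] after /l/ (voiceless → voiced, matching voiced) — only voicing changes, and always toward the preceding segment.
Since the segment that changes follows the conditioning segment, the assimilation is progressive.

progressive voicing assimilation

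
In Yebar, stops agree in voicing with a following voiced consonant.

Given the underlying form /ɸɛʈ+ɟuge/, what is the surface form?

The rule targets /ʈ/ (voiceless retroflex stop), which sits before the trigger /ɟ/ (voiced).
Changing only its voicing to voiced gives [ɖ] — the voiced retroflex stop.

[ɸɛɖɟuge]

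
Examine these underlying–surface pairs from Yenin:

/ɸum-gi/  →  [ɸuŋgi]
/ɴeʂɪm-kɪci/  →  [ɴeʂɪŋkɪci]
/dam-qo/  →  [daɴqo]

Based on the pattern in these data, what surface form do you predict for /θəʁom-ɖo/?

The data show regressive place assimilation: /m/ → [ŋ] before /g/; /m/ → [ŋ] before /k/; /m/ → [ɴ] before /q/. In each pair only place changes, matching the following consonant, while manner and voice stay constant.
The rule targets /m/ (voiced bilabial nasal), which sits before the trigger /ɖ/ (retroflex).
Changing only its place to retroflex gives [ɳ] — the voiced retroflex nasal.

[θəʁoɳɖo]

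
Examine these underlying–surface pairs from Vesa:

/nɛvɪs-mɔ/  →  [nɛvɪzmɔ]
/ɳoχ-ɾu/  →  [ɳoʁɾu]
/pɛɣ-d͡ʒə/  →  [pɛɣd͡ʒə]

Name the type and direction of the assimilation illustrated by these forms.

Comparing underlying and surface forms, /s/ → [z] is the alternation; the neighbouring /m/ is constant.
/s/ is voiceless while /m/ is voiced; the output [z] is voiced, matching the trigger — so the feature that spreads is voicing.
Place and manner are unchanged, so the assimilation is partial, not total.
Checking the remaining alternation: /χ/ → [ʁ] before /ɾ/ (voiceless → voiced, matching voiced) — only voicing changes, and always toward the following segment.
No alternation appears in [pɛɣd͡ʒə]: there the adjacent consonants already agree in voicing (/ɣ/ and /d͡ʒ/ are both voiced), so this form is consistent with the same rule.
The trigger is the following segment, so the direction is regressive (anticipatory).

regressive voicing assimilation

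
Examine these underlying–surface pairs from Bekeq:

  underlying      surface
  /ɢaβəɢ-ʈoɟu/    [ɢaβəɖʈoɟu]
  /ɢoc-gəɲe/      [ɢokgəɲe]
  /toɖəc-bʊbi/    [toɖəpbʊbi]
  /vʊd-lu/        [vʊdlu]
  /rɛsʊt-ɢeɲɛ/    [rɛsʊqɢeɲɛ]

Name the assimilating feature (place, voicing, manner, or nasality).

place

The segment that alternates is /ɢ/, which surfaces as [ɖ] when adjacent to /ʈ/.
The change uvular → retroflex matches the place of the following /ʈ/, identifying this as place assimilation.
Checking the remaining alternations: /c/ → [k] before /g/ (palatal → velar, matching velar); /c/ → [p] before /b/ (palatal → bilabial, matching bilabial); /t/ → [q] before /ɢ/ (alveolar → uvular, matching uvular) — only place changes, and always toward the following segment.
No alternation appears in [vʊdlu]: there the adjacent consonants already agree in place (/d/ and /l/ are both alveolar), so this form is consistent with the same rule.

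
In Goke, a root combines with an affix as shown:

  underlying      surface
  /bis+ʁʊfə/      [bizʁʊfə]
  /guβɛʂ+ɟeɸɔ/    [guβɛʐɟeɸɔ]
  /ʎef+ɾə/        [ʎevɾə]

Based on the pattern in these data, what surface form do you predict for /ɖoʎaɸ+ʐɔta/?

[ɖoʎaβʐɔta]

The data show regressive voicing assimilation: /s/ → [z] before /ʁ/; /ʂ/ → [ʐ] before /ɟ/; /f/ → [v] before /ɾ/. In each pair only voicing changes, matching the following consonant, while place and manner stay constant.
/ɸ/ is a voiceless bilabial fricative. The following trigger /ʐ/ is voiced, so /ɸ/ must become voiced as well.
A voiced bilabial fricative is [β], so the surface segment is [β].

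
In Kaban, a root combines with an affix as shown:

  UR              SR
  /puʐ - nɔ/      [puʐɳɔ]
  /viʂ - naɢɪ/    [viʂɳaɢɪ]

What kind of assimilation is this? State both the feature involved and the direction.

Underlying /n/ is realised as [ɳ] next to /ʐ/; /ʐ/ itself does not change.
The change alveolar → retroflex matches the place of the preceding /ʐ/, identifying this as place assimilation.
Manner and voice are unchanged, so the assimilation is partial, not total.
The same holds elsewhere in the data: /n/ → [ɳ] after /ʂ/ (alveolar → retroflex, matching retroflex) — only place changes, and always toward the preceding segment.
Since the segment that changes follows the conditioning segment, the assimilation is progressive.

progressive place assimilation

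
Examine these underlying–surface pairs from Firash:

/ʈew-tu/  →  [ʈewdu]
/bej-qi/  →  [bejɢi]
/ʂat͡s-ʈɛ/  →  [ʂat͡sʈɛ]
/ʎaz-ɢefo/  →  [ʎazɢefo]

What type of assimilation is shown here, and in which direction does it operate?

progressive voicing assimilation

Underlying /t/ is realised as [d] next to /w/; /w/ itself does not change.
The change voiceless → voiced matches the voicing of the preceding /w/, identifying this as voicing assimilation.
Place and manner are unchanged, so the assimilation is partial, not total.
Checking the remaining alternation: /q/ → [ɢ] after /j/ (voiceless → voiced, matching voiced) — only voicing changes, and always toward the preceding segment.
No alternation appears in [ʂat͡sʈɛ], [ʎazɢefo]: there the adjacent consonants already agree in voicing (/ʈ/ and /t͡s/ are both voiceless; /ɢ/ and /z/ are both voiced), so these forms are consistent with the same rule.
Since the segment that changes follows the conditioning segment, the assimilation is progressive.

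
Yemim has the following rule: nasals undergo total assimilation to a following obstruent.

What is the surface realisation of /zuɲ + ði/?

/ɲ/ is the segment targeted by the rule; it sits immediately before /ð/, so it assimilates completely and surfaces as [ð].

[zuðði]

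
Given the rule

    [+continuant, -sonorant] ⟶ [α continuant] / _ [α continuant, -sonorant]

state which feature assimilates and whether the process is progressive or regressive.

regressive manner assimilation

The rule copies [continuant] (continuancy) from the environment onto the target fricatives; since [±continuant] encodes the stop/fricative manner contrast, the assimilating dimension is manner.
The conditioning segment sits to the right of the focus bar, meaning the trigger follows the segment that changes — regressive assimilation.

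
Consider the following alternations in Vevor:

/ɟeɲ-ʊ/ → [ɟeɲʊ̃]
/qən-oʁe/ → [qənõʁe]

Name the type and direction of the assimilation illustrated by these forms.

progressive nasality assimilation (vowel nasalisation)

The vowel /ʊ/ surfaces as nasalised [ʊ̃] next to the preceding nasal /ɲ/ — it has acquired the [+nasal] feature of its neighbour.
The other form shows the same pattern: /o/ → [õ] after /n/ — each time a vowel is nasalised next to a preceding nasal.
Because the conditioning nasal is to the left of the vowel that changes, the process is progressive (perseverative).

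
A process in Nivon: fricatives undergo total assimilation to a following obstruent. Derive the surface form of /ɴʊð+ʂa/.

[ɴʊʂʂa]

/ð/ is the segment targeted by the rule; it sits immediately before /ʂ/, so it assimilates completely and surfaces as [ʂ].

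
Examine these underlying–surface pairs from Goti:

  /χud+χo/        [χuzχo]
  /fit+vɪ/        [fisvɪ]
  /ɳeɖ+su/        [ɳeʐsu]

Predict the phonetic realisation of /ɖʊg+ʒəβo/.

[ɖʊɣʒəβo]

The data show regressive manner assimilation: /d/ → [z] before /χ/; /t/ → [s] before /v/; /ɖ/ → [ʐ] before /s/. In each pair only manner changes, matching the following consonant, while place and voice stay constant.
/g/ is a voiced velar stop. The following trigger /ʒ/ is a fricative, so /g/ must become a fricative as well.
The voiced velar fricative is [ɣ], so /g/ → [ɣ].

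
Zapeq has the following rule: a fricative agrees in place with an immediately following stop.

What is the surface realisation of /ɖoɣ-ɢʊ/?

The rule targets /ɣ/ (voiced velar fricative), which sits before the trigger /ɢ/ (uvular).
The voiced uvular fricative is [ʁ], so /ɣ/ → [ʁ].

[ɖoʁɢʊ]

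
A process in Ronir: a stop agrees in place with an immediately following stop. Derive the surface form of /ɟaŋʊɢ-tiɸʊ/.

/ɢ/ is a voiced uvular stop. The following trigger /t/ is alveolar, so /ɢ/ must become alveolar as well.
Changing only its place to alveolar gives [d] — the voiced alveolar stop.

[ɟaŋʊdtiɸʊ]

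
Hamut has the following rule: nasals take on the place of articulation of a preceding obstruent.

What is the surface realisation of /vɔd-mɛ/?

The rule targets /m/ (voiced bilabial nasal), which sits after the trigger /d/ (alveolar).
A voiced alveolar nasal is [n], so the surface segment is [n].

[vɔdnɛ]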